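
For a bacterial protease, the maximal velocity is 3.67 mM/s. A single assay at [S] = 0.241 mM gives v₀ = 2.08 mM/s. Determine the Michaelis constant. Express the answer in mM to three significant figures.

v/Vmax = 2.08/3.67 = 0.5668 = [S]/(Km+[S]).
So Km + [S] = [S]/0.5668 = 0.4252 mM, giving Km = 0.4252 − 0.241 = 0.184 mM.

0.184 mM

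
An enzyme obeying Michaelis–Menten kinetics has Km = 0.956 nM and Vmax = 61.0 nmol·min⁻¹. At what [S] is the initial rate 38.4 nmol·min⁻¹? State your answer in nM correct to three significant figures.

1.62 nM

Rearranging v = Vmax[S]/(Km+[S]) gives [S] = Km·v/(Vmax − v).
[S] = 0.956 × 38.4 / (61.0 − 38.4) = 36.71/22.60 = 1.62 nM.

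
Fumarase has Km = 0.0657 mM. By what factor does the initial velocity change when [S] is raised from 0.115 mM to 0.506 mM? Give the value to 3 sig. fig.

1.39

The fractional saturations are [S]/(Km+[S]) = 0.115/0.1807 = 0.6364 and 0.506/0.5717 = 0.8851.
v₂/v₁ is just their ratio: 0.8851/0.6364 = 1.39.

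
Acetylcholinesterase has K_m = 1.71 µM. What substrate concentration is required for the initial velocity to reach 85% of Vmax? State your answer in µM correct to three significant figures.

9.69 µM

v/Vmax = [S]/(Km+[S]) = 0.85, so [S] = Km·0.85/(1 − 0.85) = 1.71 × 5.667.
[S] = 9.69 µM.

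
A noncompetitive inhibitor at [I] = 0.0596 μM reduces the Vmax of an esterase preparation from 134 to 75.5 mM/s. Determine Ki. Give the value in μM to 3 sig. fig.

Noncompetitive: Vmax,app = Vmax/α with α = 1 + [I]/Ki.
α = Vmax/Vmax,app = 134/75.5 = 1.775.
Ki = [I]/(α − 1) = 0.0596/0.7748 = 0.0769 μM.

0.0769 μM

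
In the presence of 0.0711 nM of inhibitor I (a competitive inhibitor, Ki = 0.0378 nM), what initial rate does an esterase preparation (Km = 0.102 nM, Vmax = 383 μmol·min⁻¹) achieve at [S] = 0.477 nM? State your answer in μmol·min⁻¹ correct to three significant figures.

237 μmol·min⁻¹

With α = 1 + [I]/Ki = 1 + 0.0711/0.0378 = 2.881, the competitive rate law is v = Vmax[S] / (αKm + [S]).
v = 383×0.477 / (2.881×0.102 + 0.477) = 182.7/0.7709 = 237 μmol·min⁻¹.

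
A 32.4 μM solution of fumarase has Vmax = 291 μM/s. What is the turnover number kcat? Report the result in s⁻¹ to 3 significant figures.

kcat = Vmax/[E]total = 291 μM/s / 32.4 μM = 8.98 s⁻¹.

8.98 s⁻¹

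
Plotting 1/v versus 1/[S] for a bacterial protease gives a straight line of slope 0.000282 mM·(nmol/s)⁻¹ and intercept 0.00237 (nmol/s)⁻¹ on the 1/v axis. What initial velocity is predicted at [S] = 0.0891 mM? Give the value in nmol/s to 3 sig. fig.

181 nmol/s

The y-intercept is 1/Vmax, so Vmax = 1/0.00237 = 422 nmol/s.
The slope is Km/Vmax, so Km = 0.000282 × 422 = 0.119 mM.
Then v = 422 × 0.0891/(0.119 + 0.0891) = 181 nmol/s.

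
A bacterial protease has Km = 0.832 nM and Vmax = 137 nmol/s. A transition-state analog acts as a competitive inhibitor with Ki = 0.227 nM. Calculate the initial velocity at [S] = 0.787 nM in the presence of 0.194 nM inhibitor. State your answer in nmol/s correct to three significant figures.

With α = 1 + [I]/Ki = 1 + 0.194/0.227 = 1.855, the competitive rate law is v = Vmax[S] / (αKm + [S]).
v = 137×0.787 / (1.855×0.832 + 0.787) = 107.8/2.330 = 46.3 nmol/s.

46.3 nmol/s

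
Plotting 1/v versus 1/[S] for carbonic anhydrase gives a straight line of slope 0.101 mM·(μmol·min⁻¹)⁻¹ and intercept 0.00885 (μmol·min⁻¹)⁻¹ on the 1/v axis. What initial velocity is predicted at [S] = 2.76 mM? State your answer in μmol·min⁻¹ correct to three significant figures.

The y-intercept is 1/Vmax, so Vmax = 1/0.00885 = 113 μmol·min⁻¹.
The slope is Km/Vmax, so Km = 0.101 × 113 = 11.4 mM.
Then v = 113 × 2.76/(11.4 + 2.76) = 22.0 μmol·min⁻¹.

22.0 μmol·min⁻¹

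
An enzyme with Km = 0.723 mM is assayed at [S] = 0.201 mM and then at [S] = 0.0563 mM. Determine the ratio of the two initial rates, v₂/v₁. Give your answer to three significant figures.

0.332

Since Vmax cancels, v₂/v₁ = [S]₂(Km+[S]₁) / [S]₁(Km+[S]₂).
= 0.0563×(0.723+0.201) / (0.201×(0.723+0.0563)) = 0.05202/0.1566 = 0.332.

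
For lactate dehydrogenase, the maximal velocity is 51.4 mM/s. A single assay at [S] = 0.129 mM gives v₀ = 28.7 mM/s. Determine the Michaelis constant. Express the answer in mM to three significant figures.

v/Vmax = 28.7/51.4 = 0.5584 = [S]/(Km+[S]).
So Km + [S] = [S]/0.5584 = 0.2310 mM, giving Km = 0.2310 − 0.129 = 0.102 mM.

0.102 mM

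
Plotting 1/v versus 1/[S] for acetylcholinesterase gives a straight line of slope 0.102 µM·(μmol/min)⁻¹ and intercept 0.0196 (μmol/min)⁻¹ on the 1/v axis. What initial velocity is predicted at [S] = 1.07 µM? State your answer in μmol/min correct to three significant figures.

The y-intercept is 1/Vmax, so Vmax = 1/0.0196 = 51.0 μmol/min.
The slope is Km/Vmax, so Km = 0.102 × 51.0 = 5.20 µM.
Then v = 51.0 × 1.07/(5.20 + 1.07) = 8.70 μmol/min.

8.70 μmol/min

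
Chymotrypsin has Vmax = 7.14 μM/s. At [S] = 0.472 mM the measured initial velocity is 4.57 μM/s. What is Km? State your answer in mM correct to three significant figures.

0.265 mM

v/Vmax = 4.57/7.14 = 0.6401 = [S]/(Km+[S]).
So Km + [S] = [S]/0.6401 = 0.7374 mM, giving Km = 0.7374 − 0.472 = 0.265 mM.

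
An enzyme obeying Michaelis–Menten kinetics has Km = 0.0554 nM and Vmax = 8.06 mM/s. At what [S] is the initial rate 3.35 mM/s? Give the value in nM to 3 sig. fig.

0.0394 nM

The required fractional saturation is v/Vmax = 3.35/8.06 = 0.4156.
Then [S]/(Km+[S]) = 0.4156 ⇒ [S] = 0.0554 × 0.4156/(1 − 0.4156) = 0.0394 nM.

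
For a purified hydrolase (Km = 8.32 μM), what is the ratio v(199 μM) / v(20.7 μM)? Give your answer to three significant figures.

1.35

Since Vmax cancels, v₂/v₁ = [S]₂(Km+[S]₁) / [S]₁(Km+[S]₂).
= 199×(8.32+20.7) / (20.7×(8.32+199)) = 5775/4292 = 1.35.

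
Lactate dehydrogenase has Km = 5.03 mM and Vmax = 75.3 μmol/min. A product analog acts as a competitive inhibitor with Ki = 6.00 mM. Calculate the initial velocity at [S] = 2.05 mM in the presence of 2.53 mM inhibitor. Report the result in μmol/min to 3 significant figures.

With α = 1 + [I]/Ki = 1 + 2.53/6.00 = 1.422, the competitive rate law is v = Vmax[S] / (αKm + [S]).
v = 75.3×2.05 / (1.422×5.03 + 2.05) = 154.4/9.201 = 16.8 μmol/min.

16.8 μmol/min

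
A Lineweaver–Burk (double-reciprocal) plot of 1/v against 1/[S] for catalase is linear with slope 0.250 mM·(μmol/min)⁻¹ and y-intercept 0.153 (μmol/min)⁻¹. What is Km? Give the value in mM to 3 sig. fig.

y-intercept = 1/Vmax ⇒ Vmax = 6.54 μmol/min; slope = Km/Vmax ⇒ Km = slope × Vmax.
Km = 0.250 × 6.54 = 1.63 mM.

1.63 mM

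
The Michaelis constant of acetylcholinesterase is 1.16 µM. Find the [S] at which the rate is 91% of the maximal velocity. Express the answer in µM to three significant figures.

v/Vmax = [S]/(Km+[S]) = 0.91, so [S] = Km·0.91/(1 − 0.91) = 1.16 × 10.11.
[S] = 11.7 µM.

11.7 µM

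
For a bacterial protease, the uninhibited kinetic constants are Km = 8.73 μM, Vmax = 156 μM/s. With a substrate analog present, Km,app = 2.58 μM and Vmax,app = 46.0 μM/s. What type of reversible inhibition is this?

uncompetitive

Both Km and Vmax decrease by the same factor (~3.39-fold) — characteristic of uncompetitive inhibition.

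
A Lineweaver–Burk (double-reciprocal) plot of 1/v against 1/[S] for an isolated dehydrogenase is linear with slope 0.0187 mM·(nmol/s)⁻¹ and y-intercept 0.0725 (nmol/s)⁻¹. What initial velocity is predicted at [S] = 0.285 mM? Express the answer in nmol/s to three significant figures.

7.24 nmol/s

The y-intercept is 1/Vmax, so Vmax = 1/0.0725 = 13.8 nmol/s.
The slope is Km/Vmax, so Km = 0.0187 × 13.8 = 0.258 mM.
Then v = 13.8 × 0.285/(0.258 + 0.285) = 7.24 nmol/s.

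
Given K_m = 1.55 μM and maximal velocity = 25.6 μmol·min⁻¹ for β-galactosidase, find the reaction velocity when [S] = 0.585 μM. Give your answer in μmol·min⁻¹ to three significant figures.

[S]/(Km+[S]) = 0.585/2.135 = 0.2740, the fractional saturation.
v = 0.2740 × Vmax = 0.2740 × 25.6 = 7.01 μmol·min⁻¹.

7.01 μmol·min⁻¹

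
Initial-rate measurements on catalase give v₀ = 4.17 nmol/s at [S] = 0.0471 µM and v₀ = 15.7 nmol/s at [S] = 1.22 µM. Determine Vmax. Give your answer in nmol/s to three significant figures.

17.7 nmol/s

In reciprocal form, 1/v = (Km/Vmax)·(1/[S]) + 1/Vmax. The two points give (1/[S], 1/v) = (21.23, 0.2398) and (0.8197, 0.06369).
Slope = (0.2398 − 0.06369)/(21.23 − 0.8197) = 0.008628; intercept = 0.2398 − 0.008628×21.23 = 0.05662.
Vmax = 1/intercept = 17.7 nmol/s; Km = slope × Vmax = 0.008628 × 17.7 = 0.152 µM.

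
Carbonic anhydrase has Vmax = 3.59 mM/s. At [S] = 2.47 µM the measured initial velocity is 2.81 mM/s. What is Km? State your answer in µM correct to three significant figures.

0.686 µM

From v = Vmax[S]/(Km+[S]), Km = [S](Vmax − v)/v.
Km = 2.47 × (3.59 − 2.81) / 2.81 = 1.927/2.81 = 0.686 µM.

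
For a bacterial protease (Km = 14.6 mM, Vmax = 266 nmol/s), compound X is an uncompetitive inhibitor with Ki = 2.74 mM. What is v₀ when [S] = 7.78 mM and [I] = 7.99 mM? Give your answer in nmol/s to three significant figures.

45.9 nmol/s

α = 1 + [I]/Ki = 1 + 7.99/2.74 = 3.916.
For an uncompetitive inhibitor, both parameters are divided by α, giving Vmax/α and Km/α: Km,app = 3.73 mM, Vmax,app = 67.9 nmol/s.
v = Vmax,app·[S]/(Km,app + [S]) = 67.9 × 7.78/(3.73 + 7.78) = 45.9 nmol/s.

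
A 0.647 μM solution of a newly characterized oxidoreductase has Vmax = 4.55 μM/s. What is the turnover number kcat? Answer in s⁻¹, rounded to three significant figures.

7.03 s⁻¹

kcat = Vmax/[E]total = 4.55 μM/s / 0.647 μM = 7.03 s⁻¹.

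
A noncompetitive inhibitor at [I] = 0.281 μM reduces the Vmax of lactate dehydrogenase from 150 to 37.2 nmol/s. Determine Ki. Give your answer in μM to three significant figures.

Noncompetitive: Vmax,app = Vmax/α with α = 1 + [I]/Ki.
α = Vmax/Vmax,app = 150/37.2 = 4.032.
Ki = [I]/(α − 1) = 0.281/3.032 = 0.0927 μM.

0.0927 μM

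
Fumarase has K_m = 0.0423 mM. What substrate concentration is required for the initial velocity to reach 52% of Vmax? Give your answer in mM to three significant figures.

v/Vmax = [S]/(Km+[S]) = 0.52, so [S] = Km·0.52/(1 − 0.52) = 0.0423 × 1.083.
[S] = 0.0458 mM.

0.0458 mM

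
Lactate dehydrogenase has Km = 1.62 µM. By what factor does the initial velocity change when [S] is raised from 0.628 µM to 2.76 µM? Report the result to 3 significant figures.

2.26

The fractional saturations are [S]/(Km+[S]) = 0.628/2.248 = 0.2794 and 2.76/4.380 = 0.6301.
v₂/v₁ is just their ratio: 0.6301/0.2794 = 2.26.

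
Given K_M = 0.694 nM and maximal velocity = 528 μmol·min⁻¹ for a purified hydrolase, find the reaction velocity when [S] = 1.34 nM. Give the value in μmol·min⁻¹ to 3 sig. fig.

[S]/(Km+[S]) = 1.34/2.034 = 0.6588, the fractional saturation.
v = 0.6588 × Vmax = 0.6588 × 528 = 348 μmol·min⁻¹.

348 μmol·min⁻¹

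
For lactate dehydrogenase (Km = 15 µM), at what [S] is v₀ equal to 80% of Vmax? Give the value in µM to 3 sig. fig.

v/Vmax = [S]/(Km+[S]) = 0.8, so [S] = Km·0.8/(1 − 0.8) = 15 × 4.000.
[S] = 60.0 µM.

60.0 µM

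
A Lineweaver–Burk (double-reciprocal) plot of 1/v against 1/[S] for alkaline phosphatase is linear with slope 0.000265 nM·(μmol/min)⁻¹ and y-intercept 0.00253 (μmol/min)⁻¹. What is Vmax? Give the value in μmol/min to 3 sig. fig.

The y-intercept of a Lineweaver–Burk plot equals 1/Vmax, so Vmax = 1/0.00253 = 395 μmol/min.

395 μmol/min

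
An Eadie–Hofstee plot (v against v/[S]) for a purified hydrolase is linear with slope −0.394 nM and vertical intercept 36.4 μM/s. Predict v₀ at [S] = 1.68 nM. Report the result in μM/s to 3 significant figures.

29.5 μM/s

In the Eadie–Hofstee form v = Vmax − Km·(v/[S]), the slope is −Km and the intercept is Vmax, so Km = 0.394 nM and Vmax = 36.4 μM/s.
v = 36.4 × 1.68/(0.394 + 1.68) = 29.5 μM/s.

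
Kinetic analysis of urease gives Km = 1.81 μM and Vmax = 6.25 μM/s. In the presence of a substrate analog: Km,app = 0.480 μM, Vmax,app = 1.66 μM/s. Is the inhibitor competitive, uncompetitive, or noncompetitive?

uncompetitive

Both Km and Vmax decrease by the same factor (~3.77-fold) — characteristic of uncompetitive inhibition.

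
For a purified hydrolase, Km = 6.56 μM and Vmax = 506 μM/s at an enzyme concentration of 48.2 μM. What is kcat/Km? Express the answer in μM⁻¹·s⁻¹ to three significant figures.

kcat = Vmax/[E]total = 506/48.2 = 10.5 s⁻¹.
kcat/Km = 10.5/6.56 = 1.60 μM⁻¹·s⁻¹.

1.60 μM⁻¹·s⁻¹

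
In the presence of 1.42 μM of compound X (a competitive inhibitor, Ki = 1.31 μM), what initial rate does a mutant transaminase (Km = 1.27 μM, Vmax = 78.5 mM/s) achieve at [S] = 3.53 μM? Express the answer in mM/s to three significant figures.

With α = 1 + [I]/Ki = 1 + 1.42/1.31 = 2.084, the competitive rate law is v = Vmax[S] / (αKm + [S]).
v = 78.5×3.53 / (2.084×1.27 + 3.53) = 277.1/6.177 = 44.9 mM/s.

44.9 mM/s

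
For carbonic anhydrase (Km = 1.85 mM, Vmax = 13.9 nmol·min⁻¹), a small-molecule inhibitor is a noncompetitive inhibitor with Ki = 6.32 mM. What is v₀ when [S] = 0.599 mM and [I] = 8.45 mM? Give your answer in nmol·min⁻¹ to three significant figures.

1.45 nmol·min⁻¹

With α = 1 + [I]/Ki = 1 + 8.45/6.32 = 2.337, the noncompetitive rate law is v = (Vmax/α)·[S] / (Km + [S]).
v = (13.9/2.337)×0.599 / (1.85 + 0.599) = 3.563/2.449 = 1.45 nmol·min⁻¹.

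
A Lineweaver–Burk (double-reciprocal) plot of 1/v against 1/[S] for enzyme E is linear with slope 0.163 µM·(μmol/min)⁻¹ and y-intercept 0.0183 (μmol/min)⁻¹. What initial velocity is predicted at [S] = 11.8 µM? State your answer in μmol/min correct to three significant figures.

The y-intercept is 1/Vmax, so Vmax = 1/0.0183 = 54.6 μmol/min.
The slope is Km/Vmax, so Km = 0.163 × 54.6 = 8.91 µM.
Then v = 54.6 × 11.8/(8.91 + 11.8) = 31.1 μmol/min.

31.1 μmol/min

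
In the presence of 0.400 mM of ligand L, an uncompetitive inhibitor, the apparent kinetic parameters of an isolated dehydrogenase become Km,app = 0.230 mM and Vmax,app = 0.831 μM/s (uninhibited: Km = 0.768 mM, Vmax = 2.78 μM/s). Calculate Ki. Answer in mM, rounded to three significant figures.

Uncompetitive: Vmax,app = Vmax/α (and Km,app = Km/α) with α = 1 + [I]/Ki.
α = Vmax/Vmax,app = 2.78/0.831 = 3.345.
Ki = [I]/(α − 1) = 0.400/2.345 = 0.171 mM.

0.171 mM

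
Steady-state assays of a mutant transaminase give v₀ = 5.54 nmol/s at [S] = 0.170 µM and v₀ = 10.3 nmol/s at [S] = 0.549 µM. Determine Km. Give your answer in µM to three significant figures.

0.344 µM

From v = Vmax[S]/(Km+[S]), each point gives Vmax = v(Km+[S])/[S].
Equating: 5.54(Km+0.170)/0.170 = 10.3(Km+0.549)/0.549.
32.59·Km + 5.54 = 18.76·Km + 10.3, so (32.59 − 18.76)·Km = 10.3 − 5.54.
Km = 4.760/13.83 = 0.344 µM; then Vmax = 5.54(0.344+0.170)/0.170 = 16.8 nmol/s.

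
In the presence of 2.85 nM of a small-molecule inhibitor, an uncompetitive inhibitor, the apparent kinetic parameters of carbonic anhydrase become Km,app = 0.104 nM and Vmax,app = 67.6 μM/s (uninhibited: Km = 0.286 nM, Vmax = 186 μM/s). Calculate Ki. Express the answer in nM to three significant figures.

1.63 nM

Uncompetitive: Vmax,app = Vmax/α (and Km,app = Km/α) with α = 1 + [I]/Ki.
α = Vmax/Vmax,app = 186/67.6 = 2.751.
Ki = [I]/(α − 1) = 2.85/1.751 = 1.63 nM.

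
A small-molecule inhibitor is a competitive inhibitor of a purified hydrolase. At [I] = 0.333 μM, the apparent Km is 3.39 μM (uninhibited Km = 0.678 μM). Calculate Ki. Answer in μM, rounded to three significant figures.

0.0832 μM

Competitive: Km,app = α·Km with α = 1 + [I]/Ki.
α = Km,app/Km = 3.39/0.678 = 5.000.
Since α = 1 + [I]/Ki, [I]/Ki = 5.000 − 1 = 4.000 and Ki = 0.333/4.000 = 0.0832 μM.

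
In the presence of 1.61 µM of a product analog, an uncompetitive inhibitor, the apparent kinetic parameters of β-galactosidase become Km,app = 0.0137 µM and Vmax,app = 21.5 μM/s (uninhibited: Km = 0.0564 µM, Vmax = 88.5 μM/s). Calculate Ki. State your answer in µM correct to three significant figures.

0.517 µM

Uncompetitive: Vmax,app = Vmax/α (and Km,app = Km/α) with α = 1 + [I]/Ki.
α = Vmax/Vmax,app = 88.5/21.5 = 4.116.
Ki = [I]/(α − 1) = 1.61/3.116 = 0.517 µM.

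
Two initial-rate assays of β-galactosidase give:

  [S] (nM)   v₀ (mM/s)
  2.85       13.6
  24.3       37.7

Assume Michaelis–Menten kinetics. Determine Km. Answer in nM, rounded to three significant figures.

7.48 nM

In reciprocal form, 1/v = (Km/Vmax)·(1/[S]) + 1/Vmax. The two points give (1/[S], 1/v) = (0.3509, 0.07353) and (0.04115, 0.02653).
Slope = (0.07353 − 0.02653)/(0.3509 − 0.04115) = 0.1518; intercept = 0.07353 − 0.1518×0.3509 = 0.02028.
Vmax = 1/intercept = 49.3 mM/s; Km = slope × Vmax = 0.1518 × 49.3 = 7.48 nM.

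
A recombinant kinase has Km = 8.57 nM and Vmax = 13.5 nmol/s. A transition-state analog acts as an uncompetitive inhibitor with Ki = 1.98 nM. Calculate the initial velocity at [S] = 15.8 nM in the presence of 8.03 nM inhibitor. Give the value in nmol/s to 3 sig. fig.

With α = 1 + [I]/Ki = 1 + 8.03/1.98 = 5.056, the uncompetitive rate law is v = (Vmax/α)·[S] / (Km/α + [S]).
v = (13.5/5.056)×15.8 / (8.57/5.056 + 15.8) = 42.19/17.50 = 2.41 nmol/s.

2.41 nmol/s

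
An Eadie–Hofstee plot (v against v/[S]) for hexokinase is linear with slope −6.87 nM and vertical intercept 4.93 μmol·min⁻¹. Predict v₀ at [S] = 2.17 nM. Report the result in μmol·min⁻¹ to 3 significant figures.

1.18 μmol·min⁻¹

In the Eadie–Hofstee form v = Vmax − Km·(v/[S]), the slope is −Km and the intercept is Vmax, so Km = 6.87 nM and Vmax = 4.93 μmol·min⁻¹.
v = 4.93 × 2.17/(6.87 + 2.17) = 1.18 μmol·min⁻¹.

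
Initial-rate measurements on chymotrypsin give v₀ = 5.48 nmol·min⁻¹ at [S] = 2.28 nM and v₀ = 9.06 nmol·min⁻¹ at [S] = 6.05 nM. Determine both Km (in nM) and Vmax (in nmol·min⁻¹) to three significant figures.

In reciprocal form, 1/v = (Km/Vmax)·(1/[S]) + 1/Vmax. The two points give (1/[S], 1/v) = (0.4386, 0.1825) and (0.1653, 0.1104).
Slope = (0.1825 − 0.1104)/(0.4386 − 0.1653) = 0.2638; intercept = 0.1825 − 0.2638×0.4386 = 0.06677.
Vmax = 1/intercept = 15.0 nmol·min⁻¹; Km = slope × Vmax = 0.2638 × 15.0 = 3.95 nM.

Km = 3.95 nM; Vmax = 15.0 nmol·min⁻¹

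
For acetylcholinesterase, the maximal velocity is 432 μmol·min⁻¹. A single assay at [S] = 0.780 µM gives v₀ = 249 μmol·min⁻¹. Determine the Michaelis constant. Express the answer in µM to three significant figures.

From v = Vmax[S]/(Km+[S]), Km = [S](Vmax − v)/v.
Km = 0.780 × (432 − 249) / 249 = 142.7/249 = 0.573 µM.

0.573 µM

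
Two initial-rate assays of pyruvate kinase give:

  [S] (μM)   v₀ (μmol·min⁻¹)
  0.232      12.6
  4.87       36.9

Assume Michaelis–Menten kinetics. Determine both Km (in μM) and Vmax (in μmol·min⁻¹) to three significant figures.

From v = Vmax[S]/(Km+[S]), each point gives Vmax = v(Km+[S])/[S].
Equating: 12.6(Km+0.232)/0.232 = 36.9(Km+4.87)/4.87.
54.31·Km + 12.6 = 7.577·Km + 36.9, so (54.31 − 7.577)·Km = 36.9 − 12.6.
Km = 24.30/46.73 = 0.520 μM; then Vmax = 12.6(0.520+0.232)/0.232 = 40.8 μmol·min⁻¹.

Km = 0.520 μM; Vmax = 40.8 μmol·min⁻¹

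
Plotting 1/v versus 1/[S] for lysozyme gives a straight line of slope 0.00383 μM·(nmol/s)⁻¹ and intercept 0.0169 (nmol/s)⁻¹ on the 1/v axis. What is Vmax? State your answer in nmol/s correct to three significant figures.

The y-intercept of a Lineweaver–Burk plot equals 1/Vmax, so Vmax = 1/0.0169 = 59.2 nmol/s.

59.2 nmol/s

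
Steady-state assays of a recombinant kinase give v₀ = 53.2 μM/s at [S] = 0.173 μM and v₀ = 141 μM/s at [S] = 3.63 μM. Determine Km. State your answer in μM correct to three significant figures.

In reciprocal form, 1/v = (Km/Vmax)·(1/[S]) + 1/Vmax. The two points give (1/[S], 1/v) = (5.780, 0.01880) and (0.2755, 0.007092).
Slope = (0.01880 − 0.007092)/(5.780 − 0.2755) = 0.002126; intercept = 0.01880 − 0.002126×5.780 = 0.006506.
Vmax = 1/intercept = 154 μM/s; Km = slope × Vmax = 0.002126 × 154 = 0.327 μM.

0.327 μM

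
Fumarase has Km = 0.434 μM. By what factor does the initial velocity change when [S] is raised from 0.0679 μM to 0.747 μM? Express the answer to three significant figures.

The fractional saturations are [S]/(Km+[S]) = 0.0679/0.5019 = 0.1353 and 0.747/1.181 = 0.6325.
v₂/v₁ is just their ratio: 0.6325/0.1353 = 4.68.

4.68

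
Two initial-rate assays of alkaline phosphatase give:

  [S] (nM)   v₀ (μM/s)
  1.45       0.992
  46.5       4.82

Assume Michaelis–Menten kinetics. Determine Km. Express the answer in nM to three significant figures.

In reciprocal form, 1/v = (Km/Vmax)·(1/[S]) + 1/Vmax. The two points give (1/[S], 1/v) = (0.6897, 1.008) and (0.02151, 0.2075).
Slope = (1.008 − 0.2075)/(0.6897 − 0.02151) = 1.198; intercept = 1.008 − 1.198×0.6897 = 0.1817.
Vmax = 1/intercept = 5.50 μM/s; Km = slope × Vmax = 1.198 × 5.50 = 6.59 nM.

6.59 nM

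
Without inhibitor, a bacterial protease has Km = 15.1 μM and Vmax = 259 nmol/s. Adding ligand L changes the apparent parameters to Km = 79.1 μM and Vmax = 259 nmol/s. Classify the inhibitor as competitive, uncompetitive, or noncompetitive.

competitive

Km increases (15.1 → 79.1 μM) while Vmax is unchanged — the hallmark of competitive inhibition.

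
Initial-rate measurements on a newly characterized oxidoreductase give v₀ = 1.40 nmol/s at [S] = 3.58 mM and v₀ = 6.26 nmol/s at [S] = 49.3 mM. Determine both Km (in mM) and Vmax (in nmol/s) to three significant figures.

Km = 18.4 mM; Vmax = 8.60 nmol/s

In reciprocal form, 1/v = (Km/Vmax)·(1/[S]) + 1/Vmax. The two points give (1/[S], 1/v) = (0.2793, 0.7143) and (0.02028, 0.1597).
Slope = (0.7143 − 0.1597)/(0.2793 − 0.02028) = 2.141; intercept = 0.7143 − 2.141×0.2793 = 0.1163.
Vmax = 1/intercept = 8.60 nmol/s; Km = slope × Vmax = 2.141 × 8.60 = 18.4 mM.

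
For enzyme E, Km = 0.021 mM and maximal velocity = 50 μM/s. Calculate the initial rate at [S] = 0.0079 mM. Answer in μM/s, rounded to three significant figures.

13.7 μM/s

v = Vmax·[S]/(Km + [S]) = 50 × 0.0079 / (0.021 + 0.0079)
  = 0.3950 / 0.02890 = 13.7 μM/s.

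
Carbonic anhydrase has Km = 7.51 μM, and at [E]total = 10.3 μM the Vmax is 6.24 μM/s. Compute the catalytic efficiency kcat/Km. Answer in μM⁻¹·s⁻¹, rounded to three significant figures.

kcat = Vmax/[E]total = 6.24/10.3 = 0.606 s⁻¹.
kcat/Km = 0.606/7.51 = 0.0807 μM⁻¹·s⁻¹.

0.0807 μM⁻¹·s⁻¹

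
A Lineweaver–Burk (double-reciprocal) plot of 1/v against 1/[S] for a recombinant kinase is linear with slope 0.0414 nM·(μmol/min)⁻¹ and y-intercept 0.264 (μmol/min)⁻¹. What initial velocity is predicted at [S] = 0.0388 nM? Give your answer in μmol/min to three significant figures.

0.751 μmol/min

The y-intercept is 1/Vmax, so Vmax = 1/0.264 = 3.79 μmol/min.
The slope is Km/Vmax, so Km = 0.0414 × 3.79 = 0.157 nM.
Then v = 3.79 × 0.0388/(0.157 + 0.0388) = 0.751 μmol/min.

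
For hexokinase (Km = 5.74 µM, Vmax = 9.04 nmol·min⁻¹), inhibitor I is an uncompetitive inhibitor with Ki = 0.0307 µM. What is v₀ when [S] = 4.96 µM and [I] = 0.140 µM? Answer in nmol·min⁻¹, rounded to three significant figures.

1.35 nmol·min⁻¹

With α = 1 + [I]/Ki = 1 + 0.140/0.0307 = 5.560, the uncompetitive rate law is v = (Vmax/α)·[S] / (Km/α + [S]).
v = (9.04/5.560)×4.96 / (5.74/5.560 + 4.96) = 8.064/5.992 = 1.35 nmol·min⁻¹.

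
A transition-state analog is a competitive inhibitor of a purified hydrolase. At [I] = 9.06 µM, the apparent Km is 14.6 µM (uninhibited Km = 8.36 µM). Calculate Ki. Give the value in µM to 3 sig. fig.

12.1 µM

Competitive: Km,app = α·Km with α = 1 + [I]/Ki.
α = Km,app/Km = 14.6/8.36 = 1.746.
Since α = 1 + [I]/Ki, [I]/Ki = 1.746 − 1 = 0.7464 and Ki = 9.06/0.7464 = 12.1 µM.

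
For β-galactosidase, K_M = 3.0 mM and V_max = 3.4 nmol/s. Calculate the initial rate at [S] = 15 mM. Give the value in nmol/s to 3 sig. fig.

v = Vmax·[S]/(Km + [S]) = 3.4 × 15 / (3.0 + 15)
  = 51.00 / 18.00 = 2.83 nmol/s.

2.83 nmol/s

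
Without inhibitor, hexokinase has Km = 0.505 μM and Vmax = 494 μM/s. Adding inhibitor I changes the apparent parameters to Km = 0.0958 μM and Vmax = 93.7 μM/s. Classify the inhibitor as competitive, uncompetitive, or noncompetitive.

uncompetitive

Both Km and Vmax decrease by the same factor (~5.27-fold) — characteristic of uncompetitive inhibition.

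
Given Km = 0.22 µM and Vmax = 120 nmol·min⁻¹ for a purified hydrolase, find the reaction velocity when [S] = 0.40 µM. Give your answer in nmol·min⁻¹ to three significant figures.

v = Vmax·[S]/(Km + [S]) = 120 × 0.40 / (0.22 + 0.40)
  = 48.00 / 0.6200 = 77.4 nmol·min⁻¹.

77.4 nmol·min⁻¹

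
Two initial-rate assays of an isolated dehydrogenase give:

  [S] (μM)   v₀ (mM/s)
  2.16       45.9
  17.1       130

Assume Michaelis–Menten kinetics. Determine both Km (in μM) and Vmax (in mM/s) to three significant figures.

Km = 6.16 μM; Vmax = 177 mM/s

From v = Vmax[S]/(Km+[S]), each point gives Vmax = v(Km+[S])/[S].
Equating: 45.9(Km+2.16)/2.16 = 130(Km+17.1)/17.1.
21.25·Km + 45.9 = 7.602·Km + 130, so (21.25 − 7.602)·Km = 130 − 45.9.
Km = 84.10/13.65 = 6.16 μM; then Vmax = 45.9(6.16+2.16)/2.16 = 177 mM/s.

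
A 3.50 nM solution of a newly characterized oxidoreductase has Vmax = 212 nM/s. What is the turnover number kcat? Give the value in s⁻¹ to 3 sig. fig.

kcat = Vmax/[E]total = 212 nM/s / 3.50 nM = 60.6 s⁻¹.

60.6 s⁻¹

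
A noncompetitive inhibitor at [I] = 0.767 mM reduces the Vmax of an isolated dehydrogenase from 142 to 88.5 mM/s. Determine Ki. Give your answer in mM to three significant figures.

1.27 mM

Noncompetitive: Vmax,app = Vmax/α with α = 1 + [I]/Ki.
α = Vmax/Vmax,app = 142/88.5 = 1.605.
Since α = 1 + [I]/Ki, [I]/Ki = 1.605 − 1 = 0.6045 and Ki = 0.767/0.6045 = 1.27 mM.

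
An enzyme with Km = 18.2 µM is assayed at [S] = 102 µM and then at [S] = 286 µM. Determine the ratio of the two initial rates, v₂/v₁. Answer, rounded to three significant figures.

1.11

Since Vmax cancels, v₂/v₁ = [S]₂(Km+[S]₁) / [S]₁(Km+[S]₂).
= 286×(18.2+102) / (102×(18.2+286)) = 34380/31030 = 1.11.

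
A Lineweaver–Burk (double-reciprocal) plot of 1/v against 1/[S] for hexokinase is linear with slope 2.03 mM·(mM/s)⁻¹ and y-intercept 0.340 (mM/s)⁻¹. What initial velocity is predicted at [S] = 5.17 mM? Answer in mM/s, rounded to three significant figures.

The y-intercept is 1/Vmax, so Vmax = 1/0.340 = 2.94 mM/s.
The slope is Km/Vmax, so Km = 2.03 × 2.94 = 5.97 mM.
Then v = 2.94 × 5.17/(5.97 + 5.17) = 1.36 mM/s.

1.36 mM/s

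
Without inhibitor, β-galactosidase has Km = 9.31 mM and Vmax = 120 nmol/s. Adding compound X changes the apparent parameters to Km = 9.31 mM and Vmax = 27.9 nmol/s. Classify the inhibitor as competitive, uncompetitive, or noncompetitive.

noncompetitive

Vmax decreases (120 → 27.9 nmol/s) while Km is unchanged — pure noncompetitive inhibition.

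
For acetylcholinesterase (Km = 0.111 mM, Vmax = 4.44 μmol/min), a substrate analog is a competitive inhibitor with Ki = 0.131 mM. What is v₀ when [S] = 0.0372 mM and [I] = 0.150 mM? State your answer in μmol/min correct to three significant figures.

0.600 μmol/min

With α = 1 + [I]/Ki = 1 + 0.150/0.131 = 2.145, the competitive rate law is v = Vmax[S] / (αKm + [S]).
v = 4.44×0.0372 / (2.145×0.111 + 0.0372) = 0.1652/0.2753 = 0.600 μmol/min.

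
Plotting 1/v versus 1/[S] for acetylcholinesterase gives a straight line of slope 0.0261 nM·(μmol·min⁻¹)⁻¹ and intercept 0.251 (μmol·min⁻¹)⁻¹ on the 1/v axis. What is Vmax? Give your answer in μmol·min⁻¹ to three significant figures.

The y-intercept of a Lineweaver–Burk plot equals 1/Vmax, so Vmax = 1/0.251 = 3.98 μmol·min⁻¹.

3.98 μmol·min⁻¹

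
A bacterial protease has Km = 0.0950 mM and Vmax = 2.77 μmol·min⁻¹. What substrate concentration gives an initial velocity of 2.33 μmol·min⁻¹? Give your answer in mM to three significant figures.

0.503 mM

Rearranging v = Vmax[S]/(Km+[S]) gives [S] = Km·v/(Vmax − v).
[S] = 0.0950 × 2.33 / (2.77 − 2.33) = 0.2214/0.4400 = 0.503 mM.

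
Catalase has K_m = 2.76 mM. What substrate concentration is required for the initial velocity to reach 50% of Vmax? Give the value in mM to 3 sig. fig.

2.76 mM

v/Vmax = [S]/(Km+[S]) = 0.5, so [S] = Km·0.5/(1 − 0.5) = 2.76 × 1.000.
[S] = 2.76 mM.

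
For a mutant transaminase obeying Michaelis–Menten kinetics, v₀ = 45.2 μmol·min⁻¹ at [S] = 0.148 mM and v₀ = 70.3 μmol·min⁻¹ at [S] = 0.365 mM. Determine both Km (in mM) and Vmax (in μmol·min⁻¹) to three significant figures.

Km = 0.223 mM; Vmax = 113 μmol·min⁻¹

In reciprocal form, 1/v = (Km/Vmax)·(1/[S]) + 1/Vmax. The two points give (1/[S], 1/v) = (6.757, 0.02212) and (2.740, 0.01422).
Slope = (0.02212 − 0.01422)/(6.757 − 2.740) = 0.001966; intercept = 0.02212 − 0.001966×6.757 = 0.008837.
Vmax = 1/intercept = 113 μmol·min⁻¹; Km = slope × Vmax = 0.001966 × 113 = 0.223 mM.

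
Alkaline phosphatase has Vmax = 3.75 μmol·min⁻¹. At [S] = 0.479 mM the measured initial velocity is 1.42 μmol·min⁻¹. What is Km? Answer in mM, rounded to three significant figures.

0.786 mM

From v = Vmax[S]/(Km+[S]), Km = [S](Vmax − v)/v.
Km = 0.479 × (3.75 − 1.42) / 1.42 = 1.116/1.42 = 0.786 mM.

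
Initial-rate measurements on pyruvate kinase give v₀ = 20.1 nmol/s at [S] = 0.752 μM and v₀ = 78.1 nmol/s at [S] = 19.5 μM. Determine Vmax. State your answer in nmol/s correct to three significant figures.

In reciprocal form, 1/v = (Km/Vmax)·(1/[S]) + 1/Vmax. The two points give (1/[S], 1/v) = (1.330, 0.04975) and (0.05128, 0.01280).
Slope = (0.04975 − 0.01280)/(1.330 − 0.05128) = 0.02890; intercept = 0.04975 − 0.02890×1.330 = 0.01132.
Vmax = 1/intercept = 88.3 nmol/s; Km = slope × Vmax = 0.02890 × 88.3 = 2.55 μM.

88.3 nmol/s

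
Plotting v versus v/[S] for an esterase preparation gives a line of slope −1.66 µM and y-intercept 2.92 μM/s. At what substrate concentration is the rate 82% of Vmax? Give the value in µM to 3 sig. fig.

7.56 µM

The Eadie–Hofstee slope gives Km = 1.66 µM (slope = −Km).
v/Vmax = [S]/(Km+[S]) = 0.82 ⇒ [S] = Km·0.82/(1−0.82) = 1.66 × 4.556 = 7.56 µM.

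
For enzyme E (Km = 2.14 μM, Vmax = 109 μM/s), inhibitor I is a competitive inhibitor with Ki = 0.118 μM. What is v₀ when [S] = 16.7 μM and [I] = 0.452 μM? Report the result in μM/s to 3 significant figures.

67.3 μM/s

α = 1 + [I]/Ki = 1 + 0.452/0.118 = 4.831.
For a competitive inhibitor, Vmax is unchanged and the apparent Km becomes α·Km: Km,app = 10.3 μM, Vmax,app = 109 μM/s.
v = Vmax,app·[S]/(Km,app + [S]) = 109 × 16.7/(10.3 + 16.7) = 67.3 μM/s.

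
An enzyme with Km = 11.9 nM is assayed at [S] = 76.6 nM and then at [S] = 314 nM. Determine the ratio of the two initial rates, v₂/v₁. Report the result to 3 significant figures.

1.11

Since Vmax cancels, v₂/v₁ = [S]₂(Km+[S]₁) / [S]₁(Km+[S]₂).
= 314×(11.9+76.6) / (76.6×(11.9+314)) = 27790/24960 = 1.11.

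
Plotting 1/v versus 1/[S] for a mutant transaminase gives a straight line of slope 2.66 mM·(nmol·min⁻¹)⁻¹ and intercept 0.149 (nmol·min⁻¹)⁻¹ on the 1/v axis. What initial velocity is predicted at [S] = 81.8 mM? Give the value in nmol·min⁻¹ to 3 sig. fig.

5.51 nmol·min⁻¹

The y-intercept is 1/Vmax, so Vmax = 1/0.149 = 6.71 nmol·min⁻¹.
The slope is Km/Vmax, so Km = 2.66 × 6.71 = 17.9 mM.
Then v = 6.71 × 81.8/(17.9 + 81.8) = 5.51 nmol·min⁻¹.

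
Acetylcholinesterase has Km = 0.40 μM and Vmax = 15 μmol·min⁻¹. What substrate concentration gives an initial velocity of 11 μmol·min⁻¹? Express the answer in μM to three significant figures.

1.10 μM

Rearranging v = Vmax[S]/(Km+[S]) gives [S] = Km·v/(Vmax − v).
[S] = 0.40 × 11 / (15 − 11) = 4.400/4.000 = 1.10 μM.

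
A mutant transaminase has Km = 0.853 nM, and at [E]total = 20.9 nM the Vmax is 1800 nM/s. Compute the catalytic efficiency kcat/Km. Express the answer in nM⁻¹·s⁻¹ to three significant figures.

kcat = Vmax/[E]total = 1800/20.9 = 86.1 s⁻¹.
kcat/Km = 86.1/0.853 = 101 nM⁻¹·s⁻¹.

101 nM⁻¹·s⁻¹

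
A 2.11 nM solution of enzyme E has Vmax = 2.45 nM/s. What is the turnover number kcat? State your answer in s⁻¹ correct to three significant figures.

1.16 s⁻¹

kcat = Vmax/[E]total = 2.45 nM/s / 2.11 nM = 1.16 s⁻¹.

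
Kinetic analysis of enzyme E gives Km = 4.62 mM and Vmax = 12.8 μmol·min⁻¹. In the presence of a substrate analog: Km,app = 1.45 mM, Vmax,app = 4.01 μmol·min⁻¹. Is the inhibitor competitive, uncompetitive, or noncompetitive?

uncompetitive

Both Km and Vmax decrease by the same factor (~3.19-fold) — characteristic of uncompetitive inhibition.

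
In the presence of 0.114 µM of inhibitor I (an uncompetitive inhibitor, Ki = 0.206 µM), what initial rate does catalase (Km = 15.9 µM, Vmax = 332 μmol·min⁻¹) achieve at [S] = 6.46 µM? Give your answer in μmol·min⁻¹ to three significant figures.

82.7 μmol·min⁻¹

With α = 1 + [I]/Ki = 1 + 0.114/0.206 = 1.553, the uncompetitive rate law is v = (Vmax/α)·[S] / (Km/α + [S]).
v = (332/1.553)×6.46 / (15.9/1.553 + 6.46) = 1381/16.70 = 82.7 μmol·min⁻¹.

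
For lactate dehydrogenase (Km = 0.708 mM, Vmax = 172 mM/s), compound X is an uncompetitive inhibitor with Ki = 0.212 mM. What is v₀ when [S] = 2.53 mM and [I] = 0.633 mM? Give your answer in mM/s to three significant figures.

α = 1 + [I]/Ki = 1 + 0.633/0.212 = 3.986.
For an uncompetitive inhibitor, both parameters are divided by α, giving Vmax/α and Km/α: Km,app = 0.178 mM, Vmax,app = 43.2 mM/s.
v = Vmax,app·[S]/(Km,app + [S]) = 43.2 × 2.53/(0.178 + 2.53) = 40.3 mM/s.

40.3 mM/s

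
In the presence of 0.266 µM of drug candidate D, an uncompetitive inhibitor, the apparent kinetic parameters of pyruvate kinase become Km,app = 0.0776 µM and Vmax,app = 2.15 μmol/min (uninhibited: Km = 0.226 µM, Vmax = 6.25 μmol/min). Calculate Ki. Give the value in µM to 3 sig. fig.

0.139 µM

Uncompetitive: Vmax,app = Vmax/α (and Km,app = Km/α) with α = 1 + [I]/Ki.
α = Vmax/Vmax,app = 6.25/2.15 = 2.907.
Ki = [I]/(α − 1) = 0.266/1.907 = 0.139 µM.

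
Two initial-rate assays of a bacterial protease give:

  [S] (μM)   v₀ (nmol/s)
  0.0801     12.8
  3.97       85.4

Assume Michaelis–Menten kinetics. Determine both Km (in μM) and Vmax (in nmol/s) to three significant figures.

From v = Vmax[S]/(Km+[S]), each point gives Vmax = v(Km+[S])/[S].
Equating: 12.8(Km+0.0801)/0.0801 = 85.4(Km+3.97)/3.97.
159.8·Km + 12.8 = 21.51·Km + 85.4, so (159.8 − 21.51)·Km = 85.4 − 12.8.
Km = 72.60/138.3 = 0.525 μM; then Vmax = 12.8(0.525+0.0801)/0.0801 = 96.7 nmol/s.

Km = 0.525 μM; Vmax = 96.7 nmol/s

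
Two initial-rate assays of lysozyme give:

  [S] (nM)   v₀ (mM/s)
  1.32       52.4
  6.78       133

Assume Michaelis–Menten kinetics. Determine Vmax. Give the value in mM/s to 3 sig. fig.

In reciprocal form, 1/v = (Km/Vmax)·(1/[S]) + 1/Vmax. The two points give (1/[S], 1/v) = (0.7576, 0.01908) and (0.1475, 0.007519).
Slope = (0.01908 − 0.007519)/(0.7576 − 0.1475) = 0.01896; intercept = 0.01908 − 0.01896×0.7576 = 0.004723.
Vmax = 1/intercept = 212 mM/s; Km = slope × Vmax = 0.01896 × 212 = 4.01 nM.

212 mM/s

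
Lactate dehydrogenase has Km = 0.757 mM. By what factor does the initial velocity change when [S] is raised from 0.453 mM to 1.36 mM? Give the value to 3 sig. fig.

Since Vmax cancels, v₂/v₁ = [S]₂(Km+[S]₁) / [S]₁(Km+[S]₂).
= 1.36×(0.757+0.453) / (0.453×(0.757+1.36)) = 1.646/0.9590 = 1.72.

1.72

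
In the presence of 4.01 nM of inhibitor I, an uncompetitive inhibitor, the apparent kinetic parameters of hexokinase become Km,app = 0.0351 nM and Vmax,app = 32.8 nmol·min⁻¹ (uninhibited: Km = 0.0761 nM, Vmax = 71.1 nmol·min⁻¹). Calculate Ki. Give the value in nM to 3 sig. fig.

3.43 nM

Uncompetitive: Vmax,app = Vmax/α (and Km,app = Km/α) with α = 1 + [I]/Ki.
α = Vmax/Vmax,app = 71.1/32.8 = 2.168.
Ki = [I]/(α − 1) = 4.01/1.168 = 3.43 nM.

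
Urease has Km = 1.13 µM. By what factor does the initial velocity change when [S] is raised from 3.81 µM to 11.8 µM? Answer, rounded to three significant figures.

1.18

Since Vmax cancels, v₂/v₁ = [S]₂(Km+[S]₁) / [S]₁(Km+[S]₂).
= 11.8×(1.13+3.81) / (3.81×(1.13+11.8)) = 58.29/49.26 = 1.18.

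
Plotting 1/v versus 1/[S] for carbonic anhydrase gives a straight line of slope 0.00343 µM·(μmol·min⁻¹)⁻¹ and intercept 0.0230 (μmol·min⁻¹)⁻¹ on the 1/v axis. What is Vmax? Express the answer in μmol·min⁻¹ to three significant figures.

The y-intercept of a Lineweaver–Burk plot equals 1/Vmax, so Vmax = 1/0.0230 = 43.5 μmol·min⁻¹.

43.5 μmol·min⁻¹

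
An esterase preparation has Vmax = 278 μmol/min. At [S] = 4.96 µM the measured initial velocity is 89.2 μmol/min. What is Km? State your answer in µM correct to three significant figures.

From v = Vmax[S]/(Km+[S]), Km = [S](Vmax − v)/v.
Km = 4.96 × (278 − 89.2) / 89.2 = 936.4/89.2 = 10.5 µM.

10.5 µM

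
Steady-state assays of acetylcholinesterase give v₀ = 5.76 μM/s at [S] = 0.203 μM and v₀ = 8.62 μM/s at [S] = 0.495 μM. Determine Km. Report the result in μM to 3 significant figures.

From v = Vmax[S]/(Km+[S]), each point gives Vmax = v(Km+[S])/[S].
Equating: 5.76(Km+0.203)/0.203 = 8.62(Km+0.495)/0.495.
28.37·Km + 5.76 = 17.41·Km + 8.62, so (28.37 − 17.41)·Km = 8.62 − 5.76.
Km = 2.860/10.96 = 0.261 μM; then Vmax = 5.76(0.261+0.203)/0.203 = 13.2 μM/s.

0.261 μM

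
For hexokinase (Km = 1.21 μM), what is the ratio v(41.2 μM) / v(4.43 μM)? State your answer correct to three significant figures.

1.24

Since Vmax cancels, v₂/v₁ = [S]₂(Km+[S]₁) / [S]₁(Km+[S]₂).
= 41.2×(1.21+4.43) / (4.43×(1.21+41.2)) = 232.4/187.9 = 1.24.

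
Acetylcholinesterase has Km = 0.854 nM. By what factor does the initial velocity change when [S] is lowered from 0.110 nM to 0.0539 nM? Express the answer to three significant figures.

0.520

The fractional saturations are [S]/(Km+[S]) = 0.110/0.9640 = 0.1141 and 0.0539/0.9079 = 0.05937.
v₂/v₁ is just their ratio: 0.05937/0.1141 = 0.520.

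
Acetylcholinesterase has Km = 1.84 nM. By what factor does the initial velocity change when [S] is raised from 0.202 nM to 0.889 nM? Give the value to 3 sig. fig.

3.29

Since Vmax cancels, v₂/v₁ = [S]₂(Km+[S]₁) / [S]₁(Km+[S]₂).
= 0.889×(1.84+0.202) / (0.202×(1.84+0.889)) = 1.815/0.5513 = 3.29.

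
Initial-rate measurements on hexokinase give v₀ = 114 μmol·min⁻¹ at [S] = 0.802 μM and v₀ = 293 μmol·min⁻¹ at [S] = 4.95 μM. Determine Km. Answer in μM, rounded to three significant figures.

2.16 μM

From v = Vmax[S]/(Km+[S]), each point gives Vmax = v(Km+[S])/[S].
Equating: 114(Km+0.802)/0.802 = 293(Km+4.95)/4.95.
142.1·Km + 114 = 59.19·Km + 293, so (142.1 − 59.19)·Km = 293 − 114.
Km = 179.0/82.95 = 2.16 μM; then Vmax = 114(2.16+0.802)/0.802 = 421 μmol·min⁻¹.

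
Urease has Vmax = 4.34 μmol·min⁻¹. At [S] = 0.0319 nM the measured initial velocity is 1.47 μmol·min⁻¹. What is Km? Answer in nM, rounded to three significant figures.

v/Vmax = 1.47/4.34 = 0.3387 = [S]/(Km+[S]).
So Km + [S] = [S]/0.3387 = 0.09418 nM, giving Km = 0.09418 − 0.0319 = 0.0623 nM.

0.0623 nM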